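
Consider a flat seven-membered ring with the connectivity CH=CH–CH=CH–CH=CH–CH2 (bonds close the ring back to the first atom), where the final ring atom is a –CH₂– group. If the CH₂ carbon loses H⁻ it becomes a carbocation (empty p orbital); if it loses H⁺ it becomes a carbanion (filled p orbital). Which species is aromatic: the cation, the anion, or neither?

Once that carbon is sp², every ring atom has a p orbital and both ions are fully conjugated.
Cation: 3 × 2 + 0 = 6 π electrons → 4(1)+2, aromatic.
Anion: 3 × 2 + 2 = 8 π electrons → 4(2), antiaromatic.

The cation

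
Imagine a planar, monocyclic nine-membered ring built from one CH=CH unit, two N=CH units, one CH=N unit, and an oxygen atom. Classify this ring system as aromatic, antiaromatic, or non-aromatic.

Check conjugation: the double-bond atoms are sp², each contributing one p electron; each sp² =N– keeps its lone pair in-plane and puts one electron into the π system; the oxygen donates one lone pair from its p orbital — every position has a p orbital, so the cyclic π system is continuous.
π-electron count: 4 × 2 = 8 from the double-bond units + 2 from the O atom = 10.
Since 10 = 4·2 + 2, the ring meets the 4n+2 criterion.

Aromatic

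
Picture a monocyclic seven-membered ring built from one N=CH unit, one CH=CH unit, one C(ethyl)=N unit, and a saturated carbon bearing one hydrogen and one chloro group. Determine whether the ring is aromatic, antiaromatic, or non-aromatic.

Non-aromatic

At the CH(chloro) position, that saturated carbon is sp³ and has no p orbital in the ring π system; the ring's p-orbital overlap is broken there.
Broken conjugation rules out both aromaticity and antiaromaticity.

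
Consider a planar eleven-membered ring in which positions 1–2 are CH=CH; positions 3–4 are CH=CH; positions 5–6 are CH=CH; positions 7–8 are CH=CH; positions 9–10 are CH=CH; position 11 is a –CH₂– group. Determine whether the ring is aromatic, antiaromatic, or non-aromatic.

The CH2 carbon is saturated: the tetrahedral CH₂ carbon is sp³ and has no p orbital in the ring π system. Conjugation is not continuous around the ring.
A ring that is not fully conjugated cannot be aromatic or antiaromatic regardless of its π-electron count.

Non-aromatic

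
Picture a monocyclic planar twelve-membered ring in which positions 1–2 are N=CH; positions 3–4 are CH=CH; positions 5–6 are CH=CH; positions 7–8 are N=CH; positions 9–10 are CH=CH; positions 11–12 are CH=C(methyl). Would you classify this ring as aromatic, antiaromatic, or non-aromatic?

Check conjugation: the double-bond atoms are sp², each contributing one p electron; the doubly-bonded nitrogens are pyridine-type — their lone pairs lie in the ring plane, leaving one electron in the p orbital — every position has a p orbital, so the cyclic π system is continuous.
Adding the contributions, 6 × 2 = 12 from the 6 double-bond units.
With 12 = 4·3 π electrons, Hückel's rule classifies the planar ring as antiaromatic.

Antiaromatic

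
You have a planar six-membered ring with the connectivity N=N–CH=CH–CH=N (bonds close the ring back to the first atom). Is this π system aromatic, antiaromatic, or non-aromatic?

The p orbitals form a continuous loop: every atom in a ring double bond is sp² and brings one electron to the p orbital; each =N– nitrogen is pyridine-type (lone pair in the sp² plane, one electron in the p orbital). The ring is fully conjugated.
Tallying contributions gives 3 × 2 = 6 from the 3 double-bond units.
That gives a 4n+2 count (6, n = 1).

Aromatic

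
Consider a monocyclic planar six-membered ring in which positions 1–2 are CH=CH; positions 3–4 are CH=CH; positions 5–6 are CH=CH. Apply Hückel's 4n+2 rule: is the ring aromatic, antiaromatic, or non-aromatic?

Every ring atom contributes a p orbital perpendicular to the ring (every atom in a ring double bond is sp² and brings one electron to the p orbital), so the π system is cyclic and fully conjugated.
Adding the contributions, 3 × 2 = 6 from the 3 double-bond units.
Since 6 = 4·1 + 2, the ring meets the 4n+2 criterion.

Aromatic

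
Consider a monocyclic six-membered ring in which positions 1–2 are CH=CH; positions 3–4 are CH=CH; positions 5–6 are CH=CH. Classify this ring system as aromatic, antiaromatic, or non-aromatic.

Check conjugation: the double-bond atoms are sp², each contributing one p electron — every position has a p orbital, so the cyclic π system is continuous.
Counting π electrons: 3 × 2 = 6 from the 3 double-bond units.
6 = 4(1) + 2, which satisfies Hückel's 4n+2 rule.
(This ring is benzene.)

Aromatic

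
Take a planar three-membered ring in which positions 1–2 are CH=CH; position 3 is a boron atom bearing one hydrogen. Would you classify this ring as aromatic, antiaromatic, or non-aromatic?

The p orbitals form a continuous loop: each doubly-bonded ring atom is sp² with one p-orbital electron; the boron has an empty p orbital. The ring is fully conjugated.
Counting π electrons: 1 × 2 = 2 from the double-bond unit + 0 from the BH atom = 2.
With 2 π electrons (n = 0), the Hückel 4n+2 condition holds.

Aromatic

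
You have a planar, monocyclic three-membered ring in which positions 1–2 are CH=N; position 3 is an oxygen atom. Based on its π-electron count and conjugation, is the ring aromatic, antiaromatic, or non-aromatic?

Every ring atom contributes a p orbital perpendicular to the ring (every atom in a ring double bond is sp² and brings one electron to the p orbital; each sp² =N– keeps its lone pair in-plane and puts one electron into the π system; the oxygen donates one lone pair from its p orbital), so the π system is cyclic and fully conjugated.
π-electron count: 1 × 2 = 2 from the double-bond unit + 2 from the O atom = 4.
A 4n π count (4, n = 1) in a planar conjugated ring means antiaromatic.

Antiaromatic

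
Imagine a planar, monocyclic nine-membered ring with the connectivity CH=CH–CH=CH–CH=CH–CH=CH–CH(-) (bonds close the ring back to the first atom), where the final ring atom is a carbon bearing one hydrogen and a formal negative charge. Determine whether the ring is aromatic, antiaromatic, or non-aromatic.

Check conjugation: the double-bond atoms are sp², each contributing one p electron; the carbanion's lone pair occupies the p orbital — every position has a p orbital, so the cyclic π system is continuous.
π-electron count: 4 × 2 = 8 from the double-bond units + 2 from the CH(-) atom = 10.
With 10 π electrons (n = 2), the Hückel 4n+2 condition holds.

Aromatic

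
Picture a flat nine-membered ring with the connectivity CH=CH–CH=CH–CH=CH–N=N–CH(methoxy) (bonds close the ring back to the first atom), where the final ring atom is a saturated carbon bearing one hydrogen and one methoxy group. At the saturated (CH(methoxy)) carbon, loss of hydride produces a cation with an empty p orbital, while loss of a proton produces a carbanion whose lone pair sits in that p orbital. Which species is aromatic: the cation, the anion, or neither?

The anion

Both ions have a continuous loop of p orbitals — each ring atom is sp².
Cation: 4 × 2 + 0 = 8 π electrons → 4(2), antiaromatic.
Anion: 4 × 2 + 2 = 10 π electrons → 4(2)+2, aromatic.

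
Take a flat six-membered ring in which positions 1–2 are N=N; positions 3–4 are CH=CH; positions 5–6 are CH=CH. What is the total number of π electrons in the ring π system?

Check conjugation: every atom in a ring double bond is sp² and brings one electron to the p orbital; each sp² =N– keeps its lone pair in-plane and puts one electron into the π system — every position has a p orbital, so the cyclic π system is continuous.
Counting π electrons: 3 × 2 = 6 from the 3 double-bond units.

6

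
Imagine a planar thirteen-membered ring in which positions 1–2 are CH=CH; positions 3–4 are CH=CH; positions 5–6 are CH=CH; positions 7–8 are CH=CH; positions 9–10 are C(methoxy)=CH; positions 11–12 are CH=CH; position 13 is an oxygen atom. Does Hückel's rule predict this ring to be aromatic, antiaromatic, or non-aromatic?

Aromatic

Check conjugation: the double-bond atoms are sp², each contributing one p electron; the oxygen donates one lone pair from its p orbital — every position has a p orbital, so the cyclic π system is continuous.
Tallying contributions gives 6 × 2 = 12 from the double-bond units + 2 from the O atom = 14.
Since 14 = 4·3 + 2, the ring meets the 4n+2 criterion.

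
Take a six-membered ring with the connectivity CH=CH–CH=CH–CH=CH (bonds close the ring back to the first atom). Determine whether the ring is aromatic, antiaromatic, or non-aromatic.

Check conjugation: every atom in a ring double bond is sp² and brings one electron to the p orbital — every position has a p orbital, so the cyclic π system is continuous.
π-electron count: 3 × 2 = 6 from the 3 double-bond units.
Since 6 = 4·1 + 2, the ring meets the 4n+2 criterion.
(The species described is benzene.)

Aromatic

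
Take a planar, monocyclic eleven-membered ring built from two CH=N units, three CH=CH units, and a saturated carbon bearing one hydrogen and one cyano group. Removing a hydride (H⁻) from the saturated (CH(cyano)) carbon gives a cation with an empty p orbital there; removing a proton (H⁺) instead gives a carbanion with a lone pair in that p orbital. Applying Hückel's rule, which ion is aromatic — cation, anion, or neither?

In either ion the ring is fully conjugated: every atom, including the new sp² carbon, supplies a p orbital.
Cation: 5 × 2 + 0 = 10 π electrons → 4(2)+2, aromatic.
Anion: 5 × 2 + 2 = 12 π electrons → 4(3), antiaromatic.

The cation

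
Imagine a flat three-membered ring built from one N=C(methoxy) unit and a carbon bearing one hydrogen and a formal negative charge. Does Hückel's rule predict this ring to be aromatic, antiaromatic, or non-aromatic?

The p orbitals form a continuous loop: every atom in a ring double bond is sp² and brings one electron to the p orbital; each sp² =N– keeps its lone pair in-plane and puts one electron into the π system; the carbanion's lone pair occupies the p orbital. The ring is fully conjugated.
Adding the contributions, 1 × 2 = 2 from the double-bond unit + 2 from the CH(-) atom = 4.
4 = 4(1); a planar, fully conjugated 4n system is antiaromatic.

Antiaromatic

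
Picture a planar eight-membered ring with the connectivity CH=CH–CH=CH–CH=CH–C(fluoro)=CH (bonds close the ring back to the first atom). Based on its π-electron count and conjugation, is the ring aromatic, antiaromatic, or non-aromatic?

Every ring atom contributes a p orbital perpendicular to the ring (every atom in a ring double bond is sp² and brings one electron to the p orbital), so the π system is cyclic and fully conjugated.
Adding the contributions, 4 × 2 = 8 from the 4 double-bond units.
8 is a 4n count (n = 2), so the planar conjugated ring is antiaromatic.

Antiaromatic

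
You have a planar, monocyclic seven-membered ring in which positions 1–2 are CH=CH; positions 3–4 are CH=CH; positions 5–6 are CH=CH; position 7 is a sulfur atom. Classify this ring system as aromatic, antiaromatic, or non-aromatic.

Check conjugation: the double-bond atoms are sp², each contributing one p electron; the sulfur donates one lone pair from its p orbital — every position has a p orbital, so the cyclic π system is continuous.
Counting π electrons: 3 × 2 = 6 from the double-bond units + 2 from the S atom = 8.
A 4n π count (8, n = 2) in a planar conjugated ring means antiaromatic.

Antiaromatic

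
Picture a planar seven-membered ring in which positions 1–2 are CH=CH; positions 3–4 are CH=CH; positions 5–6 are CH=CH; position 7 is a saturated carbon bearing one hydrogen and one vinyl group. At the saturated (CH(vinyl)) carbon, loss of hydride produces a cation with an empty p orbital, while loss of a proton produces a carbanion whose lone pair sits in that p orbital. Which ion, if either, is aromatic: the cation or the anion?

The cation

In either ion the ring is fully conjugated: every atom, including the new sp² carbon, supplies a p orbital.
Cation: 3 × 2 + 0 = 6 π electrons → 4(1)+2, aromatic.
Anion: 3 × 2 + 2 = 8 π electrons → 4(2), antiaromatic.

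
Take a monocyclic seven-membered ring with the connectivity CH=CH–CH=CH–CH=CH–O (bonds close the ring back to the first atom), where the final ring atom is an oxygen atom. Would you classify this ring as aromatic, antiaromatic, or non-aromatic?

Antiaromatic

Every ring atom contributes a p orbital perpendicular to the ring (the double-bond atoms are sp², each contributing one p electron; the oxygen donates one lone pair from its p orbital), so the π system is cyclic and fully conjugated.
π-electron count: 3 × 2 = 6 from the double-bond units + 2 from the O atom = 8.
8 is a 4n count (n = 2), so the planar conjugated ring is antiaromatic.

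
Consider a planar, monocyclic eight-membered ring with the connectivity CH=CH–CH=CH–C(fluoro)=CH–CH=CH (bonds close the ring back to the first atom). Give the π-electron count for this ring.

Every ring atom contributes a p orbital perpendicular to the ring (every atom in a ring double bond is sp² and brings one electron to the p orbital), so the π system is cyclic and fully conjugated.
Tallying contributions gives 4 × 2 = 8 from the 4 double-bond units.

8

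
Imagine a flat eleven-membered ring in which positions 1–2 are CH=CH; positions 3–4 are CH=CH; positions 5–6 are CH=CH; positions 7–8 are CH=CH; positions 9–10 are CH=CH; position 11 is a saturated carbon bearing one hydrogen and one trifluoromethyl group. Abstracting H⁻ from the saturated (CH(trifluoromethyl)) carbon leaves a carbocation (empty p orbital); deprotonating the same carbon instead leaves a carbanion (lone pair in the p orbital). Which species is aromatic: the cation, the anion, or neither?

The cation

Once that carbon is sp², every ring atom has a p orbital and both ions are fully conjugated.
Cation: 5 × 2 + 0 = 10 π electrons → 4(2)+2, aromatic.
Anion: 5 × 2 + 2 = 12 π electrons → 4(3), antiaromatic.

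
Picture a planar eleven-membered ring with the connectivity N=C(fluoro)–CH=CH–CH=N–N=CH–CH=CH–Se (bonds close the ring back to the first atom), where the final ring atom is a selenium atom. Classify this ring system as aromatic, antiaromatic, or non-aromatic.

Every ring atom contributes a p orbital perpendicular to the ring (each doubly-bonded ring atom is sp² with one p-orbital electron; each sp² =N– keeps its lone pair in-plane and puts one electron into the π system; the selenium donates one lone pair from its p orbital), so the π system is cyclic and fully conjugated.
π-electron count: 5 × 2 = 10 from the double-bond units + 2 from the Se atom = 12.
With 12 = 4·3 π electrons, Hückel's rule classifies the planar ring as antiaromatic.

Antiaromatic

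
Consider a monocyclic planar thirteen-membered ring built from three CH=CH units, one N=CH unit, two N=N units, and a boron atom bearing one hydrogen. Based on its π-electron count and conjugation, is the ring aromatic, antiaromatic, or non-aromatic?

Antiaromatic

Check conjugation: the double-bond atoms are sp², each contributing one p electron; each sp² =N– keeps its lone pair in-plane and puts one electron into the π system; the boron has an empty p orbital — every position has a p orbital, so the cyclic π system is continuous.
Adding the contributions, 6 × 2 = 12 from the double-bond units + 0 from the BH atom = 12.
A 4n π count (12, n = 3) in a planar conjugated ring means antiaromatic.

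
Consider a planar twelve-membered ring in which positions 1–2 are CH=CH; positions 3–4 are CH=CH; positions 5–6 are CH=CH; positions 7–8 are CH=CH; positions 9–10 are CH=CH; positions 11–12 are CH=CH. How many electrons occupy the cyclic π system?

Every ring atom contributes a p orbital perpendicular to the ring (the double-bond atoms are sp², each contributing one p electron), so the π system is cyclic and fully conjugated.
Tallying contributions gives 6 × 2 = 12 from the 6 double-bond units.

12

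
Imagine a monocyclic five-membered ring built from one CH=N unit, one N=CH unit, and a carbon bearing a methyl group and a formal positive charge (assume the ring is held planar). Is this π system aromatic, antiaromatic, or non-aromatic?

Check conjugation: each doubly-bonded ring atom is sp² with one p-orbital electron; each sp² =N– keeps its lone pair in-plane and puts one electron into the π system; the carbocation has an empty p orbital — every position has a p orbital, so the cyclic π system is continuous.
Adding the contributions, 2 × 2 = 4 from the double-bond units + 0 from the C(methyl)(+) atom = 4.
With 4 = 4·1 π electrons, Hückel's rule classifies the planar ring as antiaromatic.

Antiaromatic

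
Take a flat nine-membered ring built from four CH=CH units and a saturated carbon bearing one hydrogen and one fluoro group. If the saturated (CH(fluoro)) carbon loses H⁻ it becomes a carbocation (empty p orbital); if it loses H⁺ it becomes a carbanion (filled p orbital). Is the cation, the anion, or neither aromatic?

In either ion the ring is fully conjugated: every atom, including the new sp² carbon, supplies a p orbital.
Cation: 4 × 2 + 0 = 8 π electrons → 4(2), antiaromatic.
Anion: 4 × 2 + 2 = 10 π electrons → 4(2)+2, aromatic.

The anion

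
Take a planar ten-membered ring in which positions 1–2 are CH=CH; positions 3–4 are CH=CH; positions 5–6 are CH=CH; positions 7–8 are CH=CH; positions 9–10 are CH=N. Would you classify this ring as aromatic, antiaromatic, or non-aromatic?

Every ring atom contributes a p orbital perpendicular to the ring (every atom in a ring double bond is sp² and brings one electron to the p orbital; each =N– nitrogen is pyridine-type (lone pair in the sp² plane, one electron in the p orbital)), so the π system is cyclic and fully conjugated.
Tallying contributions gives 5 × 2 = 10 from the 5 double-bond units.
With 10 π electrons (n = 2), the Hückel 4n+2 condition holds.

Aromatic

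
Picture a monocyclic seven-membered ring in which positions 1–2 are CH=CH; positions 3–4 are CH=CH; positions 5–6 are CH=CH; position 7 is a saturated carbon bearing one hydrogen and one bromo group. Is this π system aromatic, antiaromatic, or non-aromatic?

Non-aromatic

The CH(bromo) carbon is saturated: that saturated carbon is sp³ and has no p orbital in the ring π system. Conjugation is not continuous around the ring.
Without a continuous loop of overlapping p orbitals the Hückel electron count never comes into play.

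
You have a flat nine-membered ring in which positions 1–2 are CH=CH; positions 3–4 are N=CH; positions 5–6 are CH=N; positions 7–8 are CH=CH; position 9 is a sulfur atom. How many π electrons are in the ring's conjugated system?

10

The p orbitals form a continuous loop: every atom in a ring double bond is sp² and brings one electron to the p orbital; the doubly-bonded nitrogens are pyridine-type — their lone pairs lie in the ring plane, leaving one electron in the p orbital; the sulfur donates one lone pair from its p orbital. The ring is fully conjugated.
Counting π electrons: 4 × 2 = 8 from the double-bond units + 2 from the S atom = 10.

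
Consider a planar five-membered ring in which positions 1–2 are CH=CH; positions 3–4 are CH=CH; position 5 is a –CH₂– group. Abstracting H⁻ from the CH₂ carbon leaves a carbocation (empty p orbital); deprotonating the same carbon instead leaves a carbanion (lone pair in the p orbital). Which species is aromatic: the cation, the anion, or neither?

In both ions every ring atom is sp² and contributes a p orbital, so both rings are fully conjugated.
Cation: 2 × 2 + 0 = 4 π electrons → 4(1), antiaromatic.
Anion: 2 × 2 + 2 = 6 π electrons → 4(1)+2, aromatic.

The anion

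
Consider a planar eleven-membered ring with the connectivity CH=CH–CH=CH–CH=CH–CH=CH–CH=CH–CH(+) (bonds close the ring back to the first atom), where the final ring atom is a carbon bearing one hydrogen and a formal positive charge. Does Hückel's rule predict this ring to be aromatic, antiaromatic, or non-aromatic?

All ring atoms are sp² and supply a p orbital to the ring (the double-bond atoms are sp², each contributing one p electron; the carbocation has an empty p orbital); the conjugation is uninterrupted.
Counting π electrons: 5 × 2 = 10 from the double-bond units + 0 from the CH(+) atom = 10.
With 10 π electrons (n = 2), the Hückel 4n+2 condition holds.

Aromatic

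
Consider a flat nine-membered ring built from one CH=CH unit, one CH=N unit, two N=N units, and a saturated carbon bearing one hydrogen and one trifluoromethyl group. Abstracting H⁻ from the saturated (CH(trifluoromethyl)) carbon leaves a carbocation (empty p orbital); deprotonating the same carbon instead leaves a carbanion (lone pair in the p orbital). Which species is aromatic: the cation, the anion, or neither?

In both ions every ring atom is sp² and contributes a p orbital, so both rings are fully conjugated.
Cation: 4 × 2 + 0 = 8 π electrons → 4(2), antiaromatic.
Anion: 4 × 2 + 2 = 10 π electrons → 4(2)+2, aromatic.

The anion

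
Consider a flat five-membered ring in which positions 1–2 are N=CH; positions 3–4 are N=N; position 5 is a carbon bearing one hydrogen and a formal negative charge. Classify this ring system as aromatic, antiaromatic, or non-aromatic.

Aromatic

All ring atoms are sp² and supply a p orbital to the ring (every atom in a ring double bond is sp² and brings one electron to the p orbital; each =N– nitrogen is pyridine-type (lone pair in the sp² plane, one electron in the p orbital); the carbanion's lone pair occupies the p orbital); the conjugation is uninterrupted.
π-electron count: 2 × 2 = 4 from the double-bond units + 2 from the CH(-) atom = 6.
6 = 4(1) + 2, which satisfies Hückel's 4n+2 rule.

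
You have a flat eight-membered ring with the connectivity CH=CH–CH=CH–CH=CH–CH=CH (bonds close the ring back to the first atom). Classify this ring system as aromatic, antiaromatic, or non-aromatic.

Antiaromatic

The p orbitals form a continuous loop: each doubly-bonded ring atom is sp² with one p-orbital electron. The ring is fully conjugated.
Counting π electrons: 4 × 2 = 8 from the 4 double-bond units.
8 = 4(2); a planar, fully conjugated 4n system is antiaromatic.
(The species described is cyclooctatetraene.)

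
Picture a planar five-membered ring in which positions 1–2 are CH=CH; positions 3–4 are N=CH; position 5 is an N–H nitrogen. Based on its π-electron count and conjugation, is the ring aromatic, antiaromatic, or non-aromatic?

Aromatic

Check conjugation: the double-bond atoms are sp², each contributing one p electron; each =N– nitrogen is pyridine-type (lone pair in the sp² plane, one electron in the p orbital); the pyrrole-type nitrogen donates its lone pair from the p orbital — every position has a p orbital, so the cyclic π system is continuous.
Adding the contributions, 2 × 2 = 4 from the double-bond units + 2 from the NH atom = 6.
With 6 π electrons (n = 1), the Hückel 4n+2 condition holds.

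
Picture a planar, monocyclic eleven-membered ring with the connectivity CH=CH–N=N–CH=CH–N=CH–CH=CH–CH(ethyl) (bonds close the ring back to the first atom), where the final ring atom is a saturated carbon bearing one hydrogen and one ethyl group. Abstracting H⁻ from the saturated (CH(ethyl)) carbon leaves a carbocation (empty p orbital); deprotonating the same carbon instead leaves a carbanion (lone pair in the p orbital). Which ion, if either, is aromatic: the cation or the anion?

Both ions have a continuous loop of p orbitals — each ring atom is sp².
Cation: 5 × 2 + 0 = 10 π electrons → 4(2)+2, aromatic.
Anion: 5 × 2 + 2 = 12 π electrons → 4(3), antiaromatic.

The cation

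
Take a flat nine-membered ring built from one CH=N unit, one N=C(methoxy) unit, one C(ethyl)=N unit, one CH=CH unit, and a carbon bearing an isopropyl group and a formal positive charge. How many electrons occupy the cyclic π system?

8

Every ring atom contributes a p orbital perpendicular to the ring (every atom in a ring double bond is sp² and brings one electron to the p orbital; the doubly-bonded nitrogens are pyridine-type — their lone pairs lie in the ring plane, leaving one electron in the p orbital; the carbocation has an empty p orbital), so the π system is cyclic and fully conjugated.
Counting π electrons: 4 × 2 = 8 from the double-bond units + 0 from the C(isopropyl)(+) atom = 8.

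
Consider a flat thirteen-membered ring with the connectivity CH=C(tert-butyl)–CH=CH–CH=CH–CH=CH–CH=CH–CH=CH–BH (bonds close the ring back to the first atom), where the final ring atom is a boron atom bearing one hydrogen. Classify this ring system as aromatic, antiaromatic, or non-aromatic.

Antiaromatic

Every ring atom contributes a p orbital perpendicular to the ring (every atom in a ring double bond is sp² and brings one electron to the p orbital; the boron has an empty p orbital), so the π system is cyclic and fully conjugated.
Tallying contributions gives 6 × 2 = 12 from the double-bond units + 0 from the BH atom = 12.
12 = 4(3); a planar, fully conjugated 4n system is antiaromatic.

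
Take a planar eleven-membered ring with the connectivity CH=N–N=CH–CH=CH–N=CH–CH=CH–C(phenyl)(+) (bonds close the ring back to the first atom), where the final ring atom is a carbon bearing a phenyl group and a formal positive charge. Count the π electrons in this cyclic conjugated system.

10

All ring atoms are sp² and supply a p orbital to the ring (each doubly-bonded ring atom is sp² with one p-orbital electron; each sp² =N– keeps its lone pair in-plane and puts one electron into the π system; the carbocation has an empty p orbital); the conjugation is uninterrupted.
Adding the contributions, 5 × 2 = 10 from the double-bond units + 0 from the C(phenyl)(+) atom = 10.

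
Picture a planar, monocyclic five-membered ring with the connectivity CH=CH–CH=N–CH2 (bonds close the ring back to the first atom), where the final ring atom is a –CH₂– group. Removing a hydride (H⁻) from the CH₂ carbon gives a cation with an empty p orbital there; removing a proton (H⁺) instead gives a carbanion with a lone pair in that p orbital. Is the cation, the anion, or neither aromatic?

Both ions have a continuous loop of p orbitals — each ring atom is sp².
Cation: 2 × 2 + 0 = 4 π electrons → 4(1), antiaromatic.
Anion: 2 × 2 + 2 = 6 π electrons → 4(1)+2, aromatic.

The anion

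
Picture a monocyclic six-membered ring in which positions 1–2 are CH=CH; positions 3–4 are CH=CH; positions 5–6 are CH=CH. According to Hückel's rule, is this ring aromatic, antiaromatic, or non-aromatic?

Aromatic

Check conjugation: each doubly-bonded ring atom is sp² with one p-orbital electron — every position has a p orbital, so the cyclic π system is continuous.
Tallying contributions gives 3 × 2 = 6 from the 3 double-bond units.
Since 6 = 4·1 + 2, the ring meets the 4n+2 criterion.
(The species described is benzene.)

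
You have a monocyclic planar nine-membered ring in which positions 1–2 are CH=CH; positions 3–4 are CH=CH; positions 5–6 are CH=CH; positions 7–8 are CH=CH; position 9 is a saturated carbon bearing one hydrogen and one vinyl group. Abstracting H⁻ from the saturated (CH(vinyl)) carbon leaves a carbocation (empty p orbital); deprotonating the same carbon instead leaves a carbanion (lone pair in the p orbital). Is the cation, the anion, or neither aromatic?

The anion

Once that carbon is sp², every ring atom has a p orbital and both ions are fully conjugated.
Cation: 4 × 2 + 0 = 8 π electrons → 4(2), antiaromatic.
Anion: 4 × 2 + 2 = 10 π electrons → 4(2)+2, aromatic.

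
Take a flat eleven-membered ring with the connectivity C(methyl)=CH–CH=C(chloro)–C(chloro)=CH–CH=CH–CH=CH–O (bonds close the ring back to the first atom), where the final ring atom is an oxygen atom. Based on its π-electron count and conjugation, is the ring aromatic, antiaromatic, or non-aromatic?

Every ring atom contributes a p orbital perpendicular to the ring (every atom in a ring double bond is sp² and brings one electron to the p orbital; the oxygen donates one lone pair from its p orbital), so the π system is cyclic and fully conjugated.
Adding the contributions, 5 × 2 = 10 from the double-bond units + 2 from the O atom = 12.
12 = 4(3); a planar, fully conjugated 4n system is antiaromatic.

Antiaromatic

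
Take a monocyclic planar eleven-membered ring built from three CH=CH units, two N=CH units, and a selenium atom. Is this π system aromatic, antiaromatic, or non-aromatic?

Antiaromatic

All ring atoms are sp² and supply a p orbital to the ring (every atom in a ring double bond is sp² and brings one electron to the p orbital; each sp² =N– keeps its lone pair in-plane and puts one electron into the π system; the selenium donates one lone pair from its p orbital); the conjugation is uninterrupted.
Adding the contributions, 5 × 2 = 10 from the double-bond units + 2 from the Se atom = 12.
A 4n π count (12, n = 3) in a planar conjugated ring means antiaromatic.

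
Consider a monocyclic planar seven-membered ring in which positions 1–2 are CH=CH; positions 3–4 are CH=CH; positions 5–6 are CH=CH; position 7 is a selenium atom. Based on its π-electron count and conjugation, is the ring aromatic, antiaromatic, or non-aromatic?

Antiaromatic

All ring atoms are sp² and supply a p orbital to the ring (each doubly-bonded ring atom is sp² with one p-orbital electron; the selenium donates one lone pair from its p orbital); the conjugation is uninterrupted.
Tallying contributions gives 3 × 2 = 6 from the double-bond units + 2 from the Se atom = 8.
8 is a 4n count (n = 2), so the planar conjugated ring is antiaromatic.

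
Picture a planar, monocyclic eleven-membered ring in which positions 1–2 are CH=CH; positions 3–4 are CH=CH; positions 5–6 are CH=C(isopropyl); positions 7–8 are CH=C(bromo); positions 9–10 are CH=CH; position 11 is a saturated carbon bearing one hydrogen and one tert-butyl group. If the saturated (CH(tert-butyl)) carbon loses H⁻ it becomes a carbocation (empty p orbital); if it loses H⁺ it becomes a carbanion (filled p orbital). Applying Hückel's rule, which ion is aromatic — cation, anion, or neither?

The cation

Both ions have a continuous loop of p orbitals — each ring atom is sp².
Cation: 5 × 2 + 0 = 10 π electrons → 4(2)+2, aromatic.
Anion: 5 × 2 + 2 = 12 π electrons → 4(3), antiaromatic.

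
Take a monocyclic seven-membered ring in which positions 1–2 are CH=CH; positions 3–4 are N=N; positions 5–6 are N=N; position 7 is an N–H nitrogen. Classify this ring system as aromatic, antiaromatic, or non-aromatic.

Antiaromatic

Check conjugation: each doubly-bonded ring atom is sp² with one p-orbital electron; each sp² =N– keeps its lone pair in-plane and puts one electron into the π system; the pyrrole-type nitrogen donates its lone pair from the p orbital — every position has a p orbital, so the cyclic π system is continuous.
π-electron count: 3 × 2 = 6 from the double-bond units + 2 from the NH atom = 8.
With 8 = 4·2 π electrons, Hückel's rule classifies the planar ring as antiaromatic.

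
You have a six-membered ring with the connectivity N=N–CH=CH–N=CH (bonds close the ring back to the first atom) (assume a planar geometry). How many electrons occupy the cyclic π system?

Every ring atom contributes a p orbital perpendicular to the ring (every atom in a ring double bond is sp² and brings one electron to the p orbital; each sp² =N– keeps its lone pair in-plane and puts one electron into the π system), so the π system is cyclic and fully conjugated.
π-electron count: 3 × 2 = 6 from the 3 double-bond units.

6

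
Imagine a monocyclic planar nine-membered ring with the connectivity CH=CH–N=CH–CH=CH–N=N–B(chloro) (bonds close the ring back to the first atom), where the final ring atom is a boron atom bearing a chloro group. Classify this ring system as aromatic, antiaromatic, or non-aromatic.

Check conjugation: each doubly-bonded ring atom is sp² with one p-orbital electron; each sp² =N– keeps its lone pair in-plane and puts one electron into the π system; the boron has an empty p orbital — every position has a p orbital, so the cyclic π system is continuous.
Counting π electrons: 4 × 2 = 8 from the double-bond units + 0 from the B(chloro) atom = 8.
8 is a 4n count (n = 2), so the planar conjugated ring is antiaromatic.

Antiaromatic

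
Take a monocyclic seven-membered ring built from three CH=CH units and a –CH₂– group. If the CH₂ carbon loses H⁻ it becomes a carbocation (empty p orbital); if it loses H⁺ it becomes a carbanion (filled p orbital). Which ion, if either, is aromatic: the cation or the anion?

The cation

Once that carbon is sp², every ring atom has a p orbital and both ions are fully conjugated.
Cation: 3 × 2 + 0 = 6 π electrons → 4(1)+2, aromatic.
Anion: 3 × 2 + 2 = 8 π electrons → 4(2), antiaromatic.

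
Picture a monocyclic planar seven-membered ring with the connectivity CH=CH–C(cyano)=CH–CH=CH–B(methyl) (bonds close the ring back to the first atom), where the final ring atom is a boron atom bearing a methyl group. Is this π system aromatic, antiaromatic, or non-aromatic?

Check conjugation: every atom in a ring double bond is sp² and brings one electron to the p orbital; the boron has an empty p orbital — every position has a p orbital, so the cyclic π system is continuous.
Counting π electrons: 3 × 2 = 6 from the double-bond units + 0 from the B(methyl) atom = 6.
With 6 π electrons (n = 1), the Hückel 4n+2 condition holds.

Aromatic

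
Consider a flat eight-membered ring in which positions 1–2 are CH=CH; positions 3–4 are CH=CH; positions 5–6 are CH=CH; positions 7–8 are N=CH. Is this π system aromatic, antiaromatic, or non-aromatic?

Every ring atom contributes a p orbital perpendicular to the ring (each doubly-bonded ring atom is sp² with one p-orbital electron; the doubly-bonded nitrogens are pyridine-type — their lone pairs lie in the ring plane, leaving one electron in the p orbital), so the π system is cyclic and fully conjugated.
Counting π electrons: 4 × 2 = 8 from the 4 double-bond units.
8 = 4(2); a planar, fully conjugated 4n system is antiaromatic.

Antiaromatic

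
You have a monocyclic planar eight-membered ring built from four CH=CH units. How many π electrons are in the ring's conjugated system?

8

All ring atoms are sp² and supply a p orbital to the ring (every atom in a ring double bond is sp² and brings one electron to the p orbital); the conjugation is uninterrupted.
Tallying contributions gives 4 × 2 = 8 from the 4 double-bond units.
This is cyclooctatetraene.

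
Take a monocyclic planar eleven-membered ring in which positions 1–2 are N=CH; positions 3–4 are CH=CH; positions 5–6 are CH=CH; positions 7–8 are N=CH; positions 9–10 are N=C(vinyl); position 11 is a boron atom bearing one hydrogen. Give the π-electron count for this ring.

Every ring atom contributes a p orbital perpendicular to the ring (each doubly-bonded ring atom is sp² with one p-orbital electron; the doubly-bonded nitrogens are pyridine-type — their lone pairs lie in the ring plane, leaving one electron in the p orbital; the boron has an empty p orbital), so the π system is cyclic and fully conjugated.
Tallying contributions gives 5 × 2 = 10 from the double-bond units + 0 from the BH atom = 10.

10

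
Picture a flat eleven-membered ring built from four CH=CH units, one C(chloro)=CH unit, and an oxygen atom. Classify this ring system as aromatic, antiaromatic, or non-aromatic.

All ring atoms are sp² and supply a p orbital to the ring (every atom in a ring double bond is sp² and brings one electron to the p orbital; the oxygen donates one lone pair from its p orbital); the conjugation is uninterrupted.
Tallying contributions gives 5 × 2 = 10 from the double-bond units + 2 from the O atom = 12.
12 is a 4n count (n = 3), so the planar conjugated ring is antiaromatic.

Antiaromatic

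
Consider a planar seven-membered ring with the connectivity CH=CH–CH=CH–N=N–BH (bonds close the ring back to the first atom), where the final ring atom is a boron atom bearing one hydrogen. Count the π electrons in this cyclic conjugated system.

6

All ring atoms are sp² and supply a p orbital to the ring (every atom in a ring double bond is sp² and brings one electron to the p orbital; each sp² =N– keeps its lone pair in-plane and puts one electron into the π system; the boron has an empty p orbital); the conjugation is uninterrupted.
Adding the contributions, 3 × 2 = 6 from the double-bond units + 0 from the BH atom = 6.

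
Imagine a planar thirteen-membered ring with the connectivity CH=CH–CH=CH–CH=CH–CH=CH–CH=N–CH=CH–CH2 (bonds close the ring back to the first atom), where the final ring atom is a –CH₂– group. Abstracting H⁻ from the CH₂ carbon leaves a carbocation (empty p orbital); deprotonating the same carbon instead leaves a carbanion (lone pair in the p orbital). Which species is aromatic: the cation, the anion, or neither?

The anion

Once that carbon is sp², every ring atom has a p orbital and both ions are fully conjugated.
Cation: 6 × 2 + 0 = 12 π electrons → 4(3), antiaromatic.
Anion: 6 × 2 + 2 = 14 π electrons → 4(3)+2, aromatic.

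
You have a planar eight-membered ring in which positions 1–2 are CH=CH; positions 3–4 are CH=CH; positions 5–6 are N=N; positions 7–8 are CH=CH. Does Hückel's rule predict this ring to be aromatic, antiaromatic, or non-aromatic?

All ring atoms are sp² and supply a p orbital to the ring (each doubly-bonded ring atom is sp² with one p-orbital electron; each sp² =N– keeps its lone pair in-plane and puts one electron into the π system); the conjugation is uninterrupted.
Counting π electrons: 4 × 2 = 8 from the 4 double-bond units.
A 4n π count (8, n = 2) in a planar conjugated ring means antiaromatic.

Antiaromatic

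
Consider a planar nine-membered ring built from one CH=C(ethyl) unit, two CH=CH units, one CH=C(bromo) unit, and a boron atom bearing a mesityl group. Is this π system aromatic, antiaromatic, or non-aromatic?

All ring atoms are sp² and supply a p orbital to the ring (each doubly-bonded ring atom is sp² with one p-orbital electron; the boron has an empty p orbital); the conjugation is uninterrupted.
Counting π electrons: 4 × 2 = 8 from the double-bond units + 0 from the B(mesityl) atom = 8.
With 8 = 4·2 π electrons, Hückel's rule classifies the planar ring as antiaromatic.

Antiaromatic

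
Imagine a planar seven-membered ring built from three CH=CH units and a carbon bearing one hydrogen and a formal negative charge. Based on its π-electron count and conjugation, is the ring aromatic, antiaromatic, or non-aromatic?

All ring atoms are sp² and supply a p orbital to the ring (the double-bond atoms are sp², each contributing one p electron; the carbanion's lone pair occupies the p orbital); the conjugation is uninterrupted.
π-electron count: 3 × 2 = 6 from the double-bond units + 2 from the CH(-) atom = 8.
8 is a 4n count (n = 2), so the planar conjugated ring is antiaromatic.
(This ring is the cycloheptatrienyl anion.)

Antiaromatic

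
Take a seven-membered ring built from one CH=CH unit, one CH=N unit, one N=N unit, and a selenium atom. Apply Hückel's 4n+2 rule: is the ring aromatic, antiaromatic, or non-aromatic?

The p orbitals form a continuous loop: each doubly-bonded ring atom is sp² with one p-orbital electron; each =N– nitrogen is pyridine-type (lone pair in the sp² plane, one electron in the p orbital); the selenium donates one lone pair from its p orbital. The ring is fully conjugated.
Tallying contributions gives 3 × 2 = 6 from the double-bond units + 2 from the Se atom = 8.
8 = 4(2); a planar, fully conjugated 4n system is antiaromatic.

Antiaromatic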